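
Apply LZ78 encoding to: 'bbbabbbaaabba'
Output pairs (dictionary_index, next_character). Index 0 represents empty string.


LZ78 encoding steps:
Dictionary: {0: ''}
Step 1: w='' (idx 0), next='b' -> output (0, 'b'), add 'b' as idx 1
Step 2: w='b' (idx 1), next='b' -> output (1, 'b'), add 'bb' as idx 2
Step 3: w='' (idx 0), next='a' -> output (0, 'a'), add 'a' as idx 3
Step 4: w='bb' (idx 2), next='b' -> output (2, 'b'), add 'bbb' as idx 4
Step 5: w='a' (idx 3), next='a' -> output (3, 'a'), add 'aa' as idx 5
Step 6: w='a' (idx 3), next='b' -> output (3, 'b'), add 'ab' as idx 6
Step 7: w='b' (idx 1), next='a' -> output (1, 'a'), add 'ba' as idx 7


Encoded: [(0, 'b'), (1, 'b'), (0, 'a'), (2, 'b'), (3, 'a'), (3, 'b'), (1, 'a')]


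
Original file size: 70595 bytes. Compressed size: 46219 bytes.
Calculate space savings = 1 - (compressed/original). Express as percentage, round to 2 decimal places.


ratio = compressed/original = 46219/70595 = 0.654706
savings = 1 - ratio = 1 - 0.654706 = 0.345294
as a percentage: 0.345294 * 100 = 34.53%

Space savings = 1 - 46219/70595 = 34.53%


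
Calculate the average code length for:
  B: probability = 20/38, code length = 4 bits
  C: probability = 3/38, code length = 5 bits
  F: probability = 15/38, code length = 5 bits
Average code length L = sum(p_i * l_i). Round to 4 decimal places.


Weighted contributions p_i * l_i:
  B: (20/38) * 4 = 80/38
  C: (3/38) * 5 = 15/38
  F: (15/38) * 5 = 75/38
Sum = (80 + 15 + 75)/38 = 170/38

L = 170/38 = 4.4737 bits/symbol


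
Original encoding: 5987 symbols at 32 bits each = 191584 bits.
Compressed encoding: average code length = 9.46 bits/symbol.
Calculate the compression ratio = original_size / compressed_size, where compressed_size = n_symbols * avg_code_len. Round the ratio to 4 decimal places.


original_size = n_symbols * orig_bits = 5987 * 32 = 191584 bits
compressed_size = n_symbols * avg_code_len = 5987 * 9.46 = 56637.02 bits
ratio = original_size / compressed_size = 191584 / 56637.02 = 3.3827

Compression ratio = 3.3827


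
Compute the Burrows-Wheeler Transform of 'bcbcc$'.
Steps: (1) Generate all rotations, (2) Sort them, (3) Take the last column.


Rotations (sorted):
  0: $bcbcc -> last char: c
  1: bcbcc$ -> last char: $
  2: bcc$bc -> last char: c
  3: c$bcbc -> last char: c
  4: cbcc$b -> last char: b
  5: cc$bcb -> last char: b


BWT = c$ccbb


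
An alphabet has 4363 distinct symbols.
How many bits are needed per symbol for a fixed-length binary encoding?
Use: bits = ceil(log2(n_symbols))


log2(4363) = 12.0911
Bracket: 2^12 = 4096 < 4363 <= 2^13 = 8192
So ceil(log2(4363)) = 13

bits = ceil(log2(4363)) = ceil(12.0911) = 13 bits


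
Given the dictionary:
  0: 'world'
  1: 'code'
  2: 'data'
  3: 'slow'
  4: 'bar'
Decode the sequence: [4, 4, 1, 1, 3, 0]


Look up each index in the dictionary:
  4 -> 'bar'
  4 -> 'bar'
  1 -> 'code'
  1 -> 'code'
  3 -> 'slow'
  0 -> 'world'

Decoded: "bar bar code code slow world"


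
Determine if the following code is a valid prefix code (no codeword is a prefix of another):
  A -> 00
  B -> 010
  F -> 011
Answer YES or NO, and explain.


Checking each pair (does one codeword prefix another?):
  A='00' vs B='010': no prefix
  A='00' vs F='011': no prefix
  B='010' vs A='00': no prefix
  B='010' vs F='011': no prefix
  F='011' vs A='00': no prefix
  F='011' vs B='010': no prefix
No violation found over all pairs.

YES -- this is a valid prefix code. No codeword is a prefix of any other codeword.


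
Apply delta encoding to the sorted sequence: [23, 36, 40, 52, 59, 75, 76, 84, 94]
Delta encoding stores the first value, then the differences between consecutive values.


First value: 23
Deltas:
  36 - 23 = 13
  40 - 36 = 4
  52 - 40 = 12
  59 - 52 = 7
  75 - 59 = 16
  76 - 75 = 1
  84 - 76 = 8
  94 - 84 = 10


Delta encoded: [23, 13, 4, 12, 7, 16, 1, 8, 10]


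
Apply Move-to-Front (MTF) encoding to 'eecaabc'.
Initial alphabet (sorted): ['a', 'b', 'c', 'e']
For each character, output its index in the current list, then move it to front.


MTF encoding:
'e': index 3 in ['a', 'b', 'c', 'e'] -> ['e', 'a', 'b', 'c']
'e': index 0 in ['e', 'a', 'b', 'c'] -> ['e', 'a', 'b', 'c']
'c': index 3 in ['e', 'a', 'b', 'c'] -> ['c', 'e', 'a', 'b']
'a': index 2 in ['c', 'e', 'a', 'b'] -> ['a', 'c', 'e', 'b']
'a': index 0 in ['a', 'c', 'e', 'b'] -> ['a', 'c', 'e', 'b']
'b': index 3 in ['a', 'c', 'e', 'b'] -> ['b', 'a', 'c', 'e']
'c': index 2 in ['b', 'a', 'c', 'e'] -> ['c', 'b', 'a', 'e']


Output: [3, 0, 3, 2, 0, 3, 2]


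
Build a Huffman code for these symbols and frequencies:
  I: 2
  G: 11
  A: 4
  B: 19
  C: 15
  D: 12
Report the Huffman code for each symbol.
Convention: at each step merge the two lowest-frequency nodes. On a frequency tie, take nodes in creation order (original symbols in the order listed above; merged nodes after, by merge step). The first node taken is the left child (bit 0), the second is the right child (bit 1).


Huffman tree construction:
Step 1: Merge I(2) + A(4) = 6
Step 2: Merge (I+A)(6) + G(11) = 17
Step 3: Merge D(12) + C(15) = 27
Step 4: Merge ((I+A)+G)(17) + B(19) = 36
Step 5: Merge (D+C)(27) + (((I+A)+G)+B)(36) = 63
Read each symbol's code off the tree from the root (left child = 0, right child = 1).

Codes:
  I: 1000 (length 4)
  G: 101 (length 3)
  A: 1001 (length 4)
  B: 11 (length 2)
  C: 01 (length 2)
  D: 00 (length 2)
Average code length: 149/63 = 2.3651 bits/symbol


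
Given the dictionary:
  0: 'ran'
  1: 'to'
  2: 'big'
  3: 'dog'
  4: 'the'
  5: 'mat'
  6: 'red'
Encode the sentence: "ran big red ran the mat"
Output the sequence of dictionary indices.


Look up each word in the dictionary:
  'ran' -> 0
  'big' -> 2
  'red' -> 6
  'ran' -> 0
  'the' -> 4
  'mat' -> 5

Encoded: [0, 2, 6, 0, 4, 5]


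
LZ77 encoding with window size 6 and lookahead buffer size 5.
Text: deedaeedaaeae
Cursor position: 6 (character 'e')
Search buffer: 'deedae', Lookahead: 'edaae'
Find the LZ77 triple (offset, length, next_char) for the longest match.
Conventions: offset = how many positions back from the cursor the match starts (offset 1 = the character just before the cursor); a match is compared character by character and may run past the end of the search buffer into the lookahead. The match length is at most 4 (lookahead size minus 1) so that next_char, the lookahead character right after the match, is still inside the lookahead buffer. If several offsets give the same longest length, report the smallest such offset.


Try each offset into the search buffer:
  offset=1 (pos 5, char 'e'): match length 1
  offset=2 (pos 4, char 'a'): match length 0
  offset=3 (pos 3, char 'd'): match length 0
  offset=4 (pos 2, char 'e'): match length 3
  offset=5 (pos 1, char 'e'): match length 1
  offset=6 (pos 0, char 'd'): match length 0
Longest match has length 3 at offset 4.
next_char = character at position 6 + 3 = 9 -> 'a'

Best match: offset=4, length=3 (matching 'eda' starting at position 2)
LZ77 triple: (4, 3, 'a')


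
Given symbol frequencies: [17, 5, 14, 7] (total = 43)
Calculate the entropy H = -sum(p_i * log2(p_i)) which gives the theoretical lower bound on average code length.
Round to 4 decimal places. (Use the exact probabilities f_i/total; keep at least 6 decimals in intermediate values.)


Per-symbol terms -p_i * log2(p_i) with p_i = f_i/43:
  p = 17/43 = 0.395349: log2(p) = -1.338802, -p*log2(p) = 0.529294
  p = 5/43 = 0.116279: log2(p) = -3.104337, -p*log2(p) = 0.360969
  p = 14/43 = 0.325581: log2(p) = -1.618910, -p*log2(p) = 0.527087
  p = 7/43 = 0.162791: log2(p) = -2.618910, -p*log2(p) = 0.426334
H = 0.529294 + 0.360969 + 0.527087 + 0.426334 = 1.843684

H = 1.8437 bits/symbol


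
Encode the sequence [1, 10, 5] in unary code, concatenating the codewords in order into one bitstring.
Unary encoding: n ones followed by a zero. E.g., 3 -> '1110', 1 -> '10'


Encode each number as n ones followed by a terminating 0:
  1 -> 10 (2 bits)
  10 -> 11111111110 (11 bits)
  5 -> 111110 (6 bits)
Total length = 2 + 11 + 6 = 19 bits.

Unary([1, 10, 5]) = 1011111111110111110 (19 bits)


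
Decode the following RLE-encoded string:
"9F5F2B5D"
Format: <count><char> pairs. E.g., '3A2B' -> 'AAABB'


Expanding each <count><char> pair:
  9F -> 'FFFFFFFFF'
  5F -> 'FFFFF'
  2B -> 'BB'
  5D -> 'DDDDD'

Decoded = FFFFFFFFFFFFFFBBDDDDD


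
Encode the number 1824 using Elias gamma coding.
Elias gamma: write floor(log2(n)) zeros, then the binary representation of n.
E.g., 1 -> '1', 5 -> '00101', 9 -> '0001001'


num_bits = floor(log2(1824)) + 1 = 11
leading_zeros = num_bits - 1 = 10
binary(1824) = 11100100000

Elias gamma(1824) = '0000000000' + '11100100000' = 000000000011100100000 (21 bits)


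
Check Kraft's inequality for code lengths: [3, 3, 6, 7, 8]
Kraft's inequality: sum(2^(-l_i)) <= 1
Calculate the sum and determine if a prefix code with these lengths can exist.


Sum = 2^(-3) + 2^(-3) + 2^(-6) + 2^(-7) + 2^(-8)
    = 0.125 + 0.125 + 0.015625 + 0.0078125 + 0.00390625
    = 71/256 = 0.27734375
Since 0.27734375 <= 1, Kraft's inequality IS satisfied.
A prefix code with these lengths CAN exist.

Kraft sum = 0.27734375. Satisfied.


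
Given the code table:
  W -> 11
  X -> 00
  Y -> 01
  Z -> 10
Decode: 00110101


Decoding:
00 -> X
11 -> W
01 -> Y
01 -> Y


Result: XWYY


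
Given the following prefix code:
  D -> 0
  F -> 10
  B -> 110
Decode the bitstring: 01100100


Decoding step by step:
Bits 0 -> D
Bits 110 -> B
Bits 0 -> D
Bits 10 -> F
Bits 0 -> D


Decoded message: DBDFD


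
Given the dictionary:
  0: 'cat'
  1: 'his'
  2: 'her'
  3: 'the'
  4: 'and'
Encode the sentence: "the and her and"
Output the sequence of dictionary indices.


Look up each word in the dictionary:
  'the' -> 3
  'and' -> 4
  'her' -> 2
  'and' -> 4

Encoded: [3, 4, 2, 4]


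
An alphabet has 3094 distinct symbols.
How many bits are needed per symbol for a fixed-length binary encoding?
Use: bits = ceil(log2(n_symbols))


log2(3094) = 11.5953
Bracket: 2^11 = 2048 < 3094 <= 2^12 = 4096
So ceil(log2(3094)) = 12

bits = ceil(log2(3094)) = ceil(11.5953) = 12 bits


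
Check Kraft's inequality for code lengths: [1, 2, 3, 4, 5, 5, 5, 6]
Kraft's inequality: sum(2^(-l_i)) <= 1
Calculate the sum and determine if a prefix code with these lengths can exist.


Sum = 2^(-1) + 2^(-2) + 2^(-3) + 2^(-4) + 2^(-5) + 2^(-5) + 2^(-5) + 2^(-6)
    = 0.5 + 0.25 + 0.125 + 0.0625 + 0.03125 + 0.03125 + 0.03125 + 0.015625
    = 67/64 = 1.046875
Since 1.046875 > 1, Kraft's inequality is NOT satisfied.
A prefix code with these lengths CANNOT exist.

Kraft sum = 1.046875. Not satisfied.


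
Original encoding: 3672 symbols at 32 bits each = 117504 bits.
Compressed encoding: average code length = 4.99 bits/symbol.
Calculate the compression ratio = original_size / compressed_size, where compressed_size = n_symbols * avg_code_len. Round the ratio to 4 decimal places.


original_size = n_symbols * orig_bits = 3672 * 32 = 117504 bits
compressed_size = n_symbols * avg_code_len = 3672 * 4.99 = 18323.28 bits
ratio = original_size / compressed_size = 117504 / 18323.28 = 6.4128

Compression ratio = 6.4128


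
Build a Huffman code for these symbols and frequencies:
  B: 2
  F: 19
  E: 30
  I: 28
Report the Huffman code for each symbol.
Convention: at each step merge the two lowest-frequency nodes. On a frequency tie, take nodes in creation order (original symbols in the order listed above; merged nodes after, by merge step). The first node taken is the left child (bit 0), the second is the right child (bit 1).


Huffman tree construction:
Step 1: Merge B(2) + F(19) = 21
Step 2: Merge (B+F)(21) + I(28) = 49
Step 3: Merge E(30) + ((B+F)+I)(49) = 79
Read each symbol's code off the tree from the root (left child = 0, right child = 1).

Codes:
  B: 100 (length 3)
  F: 101 (length 3)
  E: 0 (length 1)
  I: 11 (length 2)
Average code length: 149/79 = 1.8861 bits/symbol


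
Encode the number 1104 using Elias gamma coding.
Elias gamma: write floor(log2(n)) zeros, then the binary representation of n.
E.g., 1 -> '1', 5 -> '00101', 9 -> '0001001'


num_bits = floor(log2(1104)) + 1 = 11
leading_zeros = num_bits - 1 = 10
binary(1104) = 10001010000

Elias gamma(1104) = '0000000000' + '10001010000' = 000000000010001010000 (21 bits)


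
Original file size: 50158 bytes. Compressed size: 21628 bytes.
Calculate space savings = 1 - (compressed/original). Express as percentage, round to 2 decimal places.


ratio = compressed/original = 21628/50158 = 0.431197
savings = 1 - ratio = 1 - 0.431197 = 0.568803
as a percentage: 0.568803 * 100 = 56.88%

Space savings = 1 - 21628/50158 = 56.88%


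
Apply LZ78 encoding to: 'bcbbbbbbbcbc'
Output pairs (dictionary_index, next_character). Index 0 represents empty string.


LZ78 encoding steps:
Dictionary: {0: ''}
Step 1: w='' (idx 0), next='b' -> output (0, 'b'), add 'b' as idx 1
Step 2: w='' (idx 0), next='c' -> output (0, 'c'), add 'c' as idx 2
Step 3: w='b' (idx 1), next='b' -> output (1, 'b'), add 'bb' as idx 3
Step 4: w='bb' (idx 3), next='b' -> output (3, 'b'), add 'bbb' as idx 4
Step 5: w='bb' (idx 3), next='c' -> output (3, 'c'), add 'bbc' as idx 5
Step 6: w='b' (idx 1), next='c' -> output (1, 'c'), add 'bc' as idx 6


Encoded: [(0, 'b'), (0, 'c'), (1, 'b'), (3, 'b'), (3, 'c'), (1, 'c')]


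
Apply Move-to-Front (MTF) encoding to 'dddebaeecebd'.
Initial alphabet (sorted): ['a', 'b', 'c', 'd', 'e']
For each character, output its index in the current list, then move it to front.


MTF encoding:
'd': index 3 in ['a', 'b', 'c', 'd', 'e'] -> ['d', 'a', 'b', 'c', 'e']
'd': index 0 in ['d', 'a', 'b', 'c', 'e'] -> ['d', 'a', 'b', 'c', 'e']
'd': index 0 in ['d', 'a', 'b', 'c', 'e'] -> ['d', 'a', 'b', 'c', 'e']
'e': index 4 in ['d', 'a', 'b', 'c', 'e'] -> ['e', 'd', 'a', 'b', 'c']
'b': index 3 in ['e', 'd', 'a', 'b', 'c'] -> ['b', 'e', 'd', 'a', 'c']
'a': index 3 in ['b', 'e', 'd', 'a', 'c'] -> ['a', 'b', 'e', 'd', 'c']
'e': index 2 in ['a', 'b', 'e', 'd', 'c'] -> ['e', 'a', 'b', 'd', 'c']
'e': index 0 in ['e', 'a', 'b', 'd', 'c'] -> ['e', 'a', 'b', 'd', 'c']
'c': index 4 in ['e', 'a', 'b', 'd', 'c'] -> ['c', 'e', 'a', 'b', 'd']
'e': index 1 in ['c', 'e', 'a', 'b', 'd'] -> ['e', 'c', 'a', 'b', 'd']
'b': index 3 in ['e', 'c', 'a', 'b', 'd'] -> ['b', 'e', 'c', 'a', 'd']
'd': index 4 in ['b', 'e', 'c', 'a', 'd'] -> ['d', 'b', 'e', 'c', 'a']


Output: [3, 0, 0, 4, 3, 3, 2, 0, 4, 1, 3, 4]


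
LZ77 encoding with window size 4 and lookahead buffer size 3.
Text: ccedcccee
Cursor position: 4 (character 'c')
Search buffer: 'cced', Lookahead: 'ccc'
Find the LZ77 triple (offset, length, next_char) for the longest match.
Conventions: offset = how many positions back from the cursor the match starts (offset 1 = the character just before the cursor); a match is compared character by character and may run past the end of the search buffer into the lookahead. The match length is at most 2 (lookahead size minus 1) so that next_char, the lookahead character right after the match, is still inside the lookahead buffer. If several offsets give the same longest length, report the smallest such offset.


Try each offset into the search buffer:
  offset=1 (pos 3, char 'd'): match length 0
  offset=2 (pos 2, char 'e'): match length 0
  offset=3 (pos 1, char 'c'): match length 1
  offset=4 (pos 0, char 'c'): match length 2
Longest match has length 2 at offset 4.
next_char = character at position 4 + 2 = 6 -> 'c'

Best match: offset=4, length=2 (matching 'cc' starting at position 0)
LZ77 triple: (4, 2, 'c')


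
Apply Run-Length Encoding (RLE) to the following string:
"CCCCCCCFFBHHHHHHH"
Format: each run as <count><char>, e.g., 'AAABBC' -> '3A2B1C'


Scanning runs left to right:
  i=0: run of 'C' x 7 -> '7C'
  i=7: run of 'F' x 2 -> '2F'
  i=9: run of 'B' x 1 -> '1B'
  i=10: run of 'H' x 7 -> '7H'

RLE = 7C2F1B7H


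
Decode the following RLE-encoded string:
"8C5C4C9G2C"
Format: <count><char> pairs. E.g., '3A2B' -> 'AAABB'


Expanding each <count><char> pair:
  8C -> 'CCCCCCCC'
  5C -> 'CCCCC'
  4C -> 'CCCC'
  9G -> 'GGGGGGGGG'
  2C -> 'CC'

Decoded = CCCCCCCCCCCCCCCCCGGGGGGGGGCC


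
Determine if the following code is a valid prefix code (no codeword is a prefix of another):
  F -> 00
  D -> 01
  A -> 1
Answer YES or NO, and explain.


Checking each pair (does one codeword prefix another?):
  F='00' vs D='01': no prefix
  F='00' vs A='1': no prefix
  D='01' vs F='00': no prefix
  D='01' vs A='1': no prefix
  A='1' vs F='00': no prefix
  A='1' vs D='01': no prefix
No violation found over all pairs.

YES -- this is a valid prefix code. No codeword is a prefix of any other codeword.


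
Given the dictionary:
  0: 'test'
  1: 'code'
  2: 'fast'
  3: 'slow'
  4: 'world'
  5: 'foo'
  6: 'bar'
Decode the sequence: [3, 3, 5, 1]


Look up each index in the dictionary:
  3 -> 'slow'
  3 -> 'slow'
  5 -> 'foo'
  1 -> 'code'

Decoded: "slow slow foo code"


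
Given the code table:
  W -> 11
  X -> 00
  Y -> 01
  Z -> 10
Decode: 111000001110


Decoding:
11 -> W
10 -> Z
00 -> X
00 -> X
11 -> W
10 -> Z


Result: WZXXWZ


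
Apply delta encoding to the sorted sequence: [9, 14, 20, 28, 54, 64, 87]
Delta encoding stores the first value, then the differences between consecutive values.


First value: 9
Deltas:
  14 - 9 = 5
  20 - 14 = 6
  28 - 20 = 8
  54 - 28 = 26
  64 - 54 = 10
  87 - 64 = 23


Delta encoded: [9, 5, 6, 8, 26, 10, 23]


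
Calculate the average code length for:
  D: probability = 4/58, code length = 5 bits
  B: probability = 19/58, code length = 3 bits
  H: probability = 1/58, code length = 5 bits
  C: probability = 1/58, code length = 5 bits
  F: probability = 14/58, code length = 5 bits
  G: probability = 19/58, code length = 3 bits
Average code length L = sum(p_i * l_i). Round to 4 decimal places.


Weighted contributions p_i * l_i:
  D: (4/58) * 5 = 20/58
  B: (19/58) * 3 = 57/58
  H: (1/58) * 5 = 5/58
  C: (1/58) * 5 = 5/58
  F: (14/58) * 5 = 70/58
  G: (19/58) * 3 = 57/58
Sum = (20 + 57 + 5 + 5 + 70 + 57)/58 = 214/58

L = 214/58 = 3.6897 bits/symbol


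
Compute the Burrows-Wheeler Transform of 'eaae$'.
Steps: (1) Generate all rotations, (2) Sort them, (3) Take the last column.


Rotations (sorted):
  0: $eaae -> last char: e
  1: aae$e -> last char: e
  2: ae$ea -> last char: a
  3: e$eaa -> last char: a
  4: eaae$ -> last char: $


BWT = eeaa$


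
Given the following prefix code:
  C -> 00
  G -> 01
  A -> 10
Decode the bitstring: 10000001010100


Decoding step by step:
Bits 10 -> A
Bits 00 -> C
Bits 00 -> C
Bits 01 -> G
Bits 01 -> G
Bits 01 -> G
Bits 00 -> C


Decoded message: ACCGGGC


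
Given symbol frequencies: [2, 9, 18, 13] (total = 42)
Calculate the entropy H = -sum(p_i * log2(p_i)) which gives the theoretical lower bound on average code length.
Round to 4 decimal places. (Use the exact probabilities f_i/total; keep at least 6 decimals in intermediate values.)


Per-symbol terms -p_i * log2(p_i) with p_i = f_i/42:
  p = 2/42 = 0.047619: log2(p) = -4.392317, -p*log2(p) = 0.209158
  p = 9/42 = 0.214286: log2(p) = -2.222392, -p*log2(p) = 0.476227
  p = 18/42 = 0.428571: log2(p) = -1.222392, -p*log2(p) = 0.523882
  p = 13/42 = 0.309524: log2(p) = -1.691878, -p*log2(p) = 0.523676
H = 0.209158 + 0.476227 + 0.523882 + 0.523676 = 1.732943

H = 1.7329 bits/symbol


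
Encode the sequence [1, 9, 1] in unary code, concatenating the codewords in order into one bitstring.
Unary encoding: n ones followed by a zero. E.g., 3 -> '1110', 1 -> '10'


Encode each number as n ones followed by a terminating 0:
  1 -> 10 (2 bits)
  9 -> 1111111110 (10 bits)
  1 -> 10 (2 bits)
Total length = 2 + 10 + 2 = 14 bits.

Unary([1, 9, 1]) = 10111111111010 (14 bits)


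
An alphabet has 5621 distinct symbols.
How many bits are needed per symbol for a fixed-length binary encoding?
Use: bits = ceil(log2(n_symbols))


log2(5621) = 12.4566
Bracket: 2^12 = 4096 < 5621 <= 2^13 = 8192
So ceil(log2(5621)) = 13

bits = ceil(log2(5621)) = ceil(12.4566) = 13 bits


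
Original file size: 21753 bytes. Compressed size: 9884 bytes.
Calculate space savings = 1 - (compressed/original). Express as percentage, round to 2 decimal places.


ratio = compressed/original = 9884/21753 = 0.454374
savings = 1 - ratio = 1 - 0.454374 = 0.545626
as a percentage: 0.545626 * 100 = 54.56%

Space savings = 1 - 9884/21753 = 54.56%


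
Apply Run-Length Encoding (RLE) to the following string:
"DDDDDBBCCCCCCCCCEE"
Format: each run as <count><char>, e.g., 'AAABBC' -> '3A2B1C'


Scanning runs left to right:
  i=0: run of 'D' x 5 -> '5D'
  i=5: run of 'B' x 2 -> '2B'
  i=7: run of 'C' x 9 -> '9C'
  i=16: run of 'E' x 2 -> '2E'

RLE = 5D2B9C2E


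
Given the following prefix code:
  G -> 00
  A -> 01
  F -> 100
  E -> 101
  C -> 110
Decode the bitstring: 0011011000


Decoding step by step:
Bits 00 -> G
Bits 110 -> C
Bits 110 -> C
Bits 00 -> G


Decoded message: GCCG


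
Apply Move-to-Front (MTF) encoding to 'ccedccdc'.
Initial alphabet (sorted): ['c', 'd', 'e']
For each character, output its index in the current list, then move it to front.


MTF encoding:
'c': index 0 in ['c', 'd', 'e'] -> ['c', 'd', 'e']
'c': index 0 in ['c', 'd', 'e'] -> ['c', 'd', 'e']
'e': index 2 in ['c', 'd', 'e'] -> ['e', 'c', 'd']
'd': index 2 in ['e', 'c', 'd'] -> ['d', 'e', 'c']
'c': index 2 in ['d', 'e', 'c'] -> ['c', 'd', 'e']
'c': index 0 in ['c', 'd', 'e'] -> ['c', 'd', 'e']
'd': index 1 in ['c', 'd', 'e'] -> ['d', 'c', 'e']
'c': index 1 in ['d', 'c', 'e'] -> ['c', 'd', 'e']


Output: [0, 0, 2, 2, 2, 0, 1, 1]


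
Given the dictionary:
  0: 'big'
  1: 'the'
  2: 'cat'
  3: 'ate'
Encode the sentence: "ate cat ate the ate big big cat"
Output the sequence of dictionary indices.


Look up each word in the dictionary:
  'ate' -> 3
  'cat' -> 2
  'ate' -> 3
  'the' -> 1
  'ate' -> 3
  'big' -> 0
  'big' -> 0
  'cat' -> 2

Encoded: [3, 2, 3, 1, 3, 0, 0, 2]


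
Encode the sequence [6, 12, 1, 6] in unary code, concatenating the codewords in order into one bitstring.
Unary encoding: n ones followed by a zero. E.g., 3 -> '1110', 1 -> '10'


Encode each number as n ones followed by a terminating 0:
  6 -> 1111110 (7 bits)
  12 -> 1111111111110 (13 bits)
  1 -> 10 (2 bits)
  6 -> 1111110 (7 bits)
Total length = 7 + 13 + 2 + 7 = 29 bits.

Unary([6, 12, 1, 6]) = 11111101111111111110101111110 (29 bits)


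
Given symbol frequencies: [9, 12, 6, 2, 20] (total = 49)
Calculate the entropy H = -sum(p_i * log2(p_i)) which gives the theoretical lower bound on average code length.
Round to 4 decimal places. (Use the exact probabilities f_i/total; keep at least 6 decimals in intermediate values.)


Per-symbol terms -p_i * log2(p_i) with p_i = f_i/49:
  p = 9/49 = 0.183673: log2(p) = -2.444785, -p*log2(p) = 0.449042
  p = 12/49 = 0.244898: log2(p) = -2.029747, -p*log2(p) = 0.497081
  p = 6/49 = 0.122449: log2(p) = -3.029747, -p*log2(p) = 0.370989
  p = 2/49 = 0.040816: log2(p) = -4.614710, -p*log2(p) = 0.188356
  p = 20/49 = 0.408163: log2(p) = -1.292782, -p*log2(p) = 0.527666
H = 0.449042 + 0.497081 + 0.370989 + 0.188356 + 0.527666 = 2.033134

H = 2.0331 bits/symbol


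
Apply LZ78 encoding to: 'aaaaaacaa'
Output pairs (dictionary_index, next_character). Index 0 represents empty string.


LZ78 encoding steps:
Dictionary: {0: ''}
Step 1: w='' (idx 0), next='a' -> output (0, 'a'), add 'a' as idx 1
Step 2: w='a' (idx 1), next='a' -> output (1, 'a'), add 'aa' as idx 2
Step 3: w='aa' (idx 2), next='a' -> output (2, 'a'), add 'aaa' as idx 3
Step 4: w='' (idx 0), next='c' -> output (0, 'c'), add 'c' as idx 4
Step 5: w='aa' (idx 2), end of input -> output (2, '')


Encoded: [(0, 'a'), (1, 'a'), (2, 'a'), (0, 'c'), (2, '')]


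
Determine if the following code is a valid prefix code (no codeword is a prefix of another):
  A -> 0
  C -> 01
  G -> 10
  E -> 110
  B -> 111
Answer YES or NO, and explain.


Checking each pair (does one codeword prefix another?):
  A='0' vs C='01': prefix -- VIOLATION

NO -- this is NOT a valid prefix code. A (0) is a prefix of C (01).


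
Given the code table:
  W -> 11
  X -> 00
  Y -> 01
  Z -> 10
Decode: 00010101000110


Decoding:
00 -> X
01 -> Y
01 -> Y
01 -> Y
00 -> X
01 -> Y
10 -> Z


Result: XYYYXYZ


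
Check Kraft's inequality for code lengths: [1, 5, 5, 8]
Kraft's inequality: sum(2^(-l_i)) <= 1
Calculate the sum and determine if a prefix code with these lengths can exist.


Sum = 2^(-1) + 2^(-5) + 2^(-5) + 2^(-8)
    = 0.5 + 0.03125 + 0.03125 + 0.00390625
    = 145/256 = 0.56640625
Since 0.56640625 <= 1, Kraft's inequality IS satisfied.
A prefix code with these lengths CAN exist.

Kraft sum = 0.56640625. Satisfied.


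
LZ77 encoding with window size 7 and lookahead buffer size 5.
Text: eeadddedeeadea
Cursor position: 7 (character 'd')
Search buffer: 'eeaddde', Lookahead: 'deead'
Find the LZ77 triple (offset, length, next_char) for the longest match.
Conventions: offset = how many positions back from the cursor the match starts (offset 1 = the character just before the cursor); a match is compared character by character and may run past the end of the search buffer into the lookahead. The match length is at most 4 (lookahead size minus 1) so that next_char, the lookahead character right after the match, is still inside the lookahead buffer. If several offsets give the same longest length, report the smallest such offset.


Try each offset into the search buffer:
  offset=1 (pos 6, char 'e'): match length 0
  offset=2 (pos 5, char 'd'): match length 2
  offset=3 (pos 4, char 'd'): match length 1
  offset=4 (pos 3, char 'd'): match length 1
  offset=5 (pos 2, char 'a'): match length 0
  offset=6 (pos 1, char 'e'): match length 0
  offset=7 (pos 0, char 'e'): match length 0
Longest match has length 2 at offset 2.
next_char = character at position 7 + 2 = 9 -> 'e'

Best match: offset=2, length=2 (matching 'de' starting at position 5)
LZ77 triple: (2, 2, 'e')


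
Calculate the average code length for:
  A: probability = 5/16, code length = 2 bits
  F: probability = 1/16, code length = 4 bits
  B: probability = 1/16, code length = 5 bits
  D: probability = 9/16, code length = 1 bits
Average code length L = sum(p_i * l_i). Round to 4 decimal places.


Weighted contributions p_i * l_i:
  A: (5/16) * 2 = 10/16
  F: (1/16) * 4 = 4/16
  B: (1/16) * 5 = 5/16
  D: (9/16) * 1 = 9/16
Sum = (10 + 4 + 5 + 9)/16 = 28/16

L = 28/16 = 1.7500 bits/symbol


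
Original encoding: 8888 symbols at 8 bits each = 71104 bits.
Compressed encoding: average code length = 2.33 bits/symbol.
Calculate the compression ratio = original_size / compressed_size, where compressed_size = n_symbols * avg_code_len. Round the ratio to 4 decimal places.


original_size = n_symbols * orig_bits = 8888 * 8 = 71104 bits
compressed_size = n_symbols * avg_code_len = 8888 * 2.33 = 20709.04 bits
ratio = original_size / compressed_size = 71104 / 20709.04 = 3.4335

Compression ratio = 3.4335


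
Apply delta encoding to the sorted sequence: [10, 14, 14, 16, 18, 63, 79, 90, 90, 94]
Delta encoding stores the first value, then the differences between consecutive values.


First value: 10
Deltas:
  14 - 10 = 4
  14 - 14 = 0
  16 - 14 = 2
  18 - 16 = 2
  63 - 18 = 45
  79 - 63 = 16
  90 - 79 = 11
  90 - 90 = 0
  94 - 90 = 4


Delta encoded: [10, 4, 0, 2, 2, 45, 16, 11, 0, 4]


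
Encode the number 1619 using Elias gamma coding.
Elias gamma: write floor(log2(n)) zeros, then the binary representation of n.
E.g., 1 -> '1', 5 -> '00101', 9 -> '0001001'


num_bits = floor(log2(1619)) + 1 = 11
leading_zeros = num_bits - 1 = 10
binary(1619) = 11001010011

Elias gamma(1619) = '0000000000' + '11001010011' = 000000000011001010011 (21 bits)


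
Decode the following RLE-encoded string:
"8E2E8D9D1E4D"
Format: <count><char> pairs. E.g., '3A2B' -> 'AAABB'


Expanding each <count><char> pair:
  8E -> 'EEEEEEEE'
  2E -> 'EE'
  8D -> 'DDDDDDDD'
  9D -> 'DDDDDDDDD'
  1E -> 'E'
  4D -> 'DDDD'

Decoded = EEEEEEEEEEDDDDDDDDDDDDDDDDDEDDDD


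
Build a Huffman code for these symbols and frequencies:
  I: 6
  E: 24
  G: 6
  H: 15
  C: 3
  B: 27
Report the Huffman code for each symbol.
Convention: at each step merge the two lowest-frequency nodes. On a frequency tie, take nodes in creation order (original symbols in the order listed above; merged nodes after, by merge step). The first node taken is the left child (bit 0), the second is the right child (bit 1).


Huffman tree construction:
Step 1: Merge C(3) + I(6) = 9
Step 2: Merge G(6) + (C+I)(9) = 15
Step 3: Merge H(15) + (G+(C+I))(15) = 30
Step 4: Merge E(24) + B(27) = 51
Step 5: Merge (H+(G+(C+I)))(30) + (E+B)(51) = 81
Read each symbol's code off the tree from the root (left child = 0, right child = 1).

Codes:
  I: 0111 (length 4)
  E: 10 (length 2)
  G: 010 (length 3)
  H: 00 (length 2)
  C: 0110 (length 4)
  B: 11 (length 2)
Average code length: 186/81 = 2.2963 bits/symbol


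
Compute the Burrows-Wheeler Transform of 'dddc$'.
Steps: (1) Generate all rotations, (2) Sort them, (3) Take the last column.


Rotations (sorted):
  0: $dddc -> last char: c
  1: c$ddd -> last char: d
  2: dc$dd -> last char: d
  3: ddc$d -> last char: d
  4: dddc$ -> last char: $


BWT = cddd$


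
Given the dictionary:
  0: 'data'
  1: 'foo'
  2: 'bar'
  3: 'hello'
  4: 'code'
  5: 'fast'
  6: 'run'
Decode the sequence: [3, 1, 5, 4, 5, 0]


Look up each index in the dictionary:
  3 -> 'hello'
  1 -> 'foo'
  5 -> 'fast'
  4 -> 'code'
  5 -> 'fast'
  0 -> 'data'

Decoded: "hello foo fast code fast data"


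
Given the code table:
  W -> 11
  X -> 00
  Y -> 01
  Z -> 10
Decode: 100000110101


Decoding:
10 -> Z
00 -> X
00 -> X
11 -> W
01 -> Y
01 -> Y


Result: ZXXWYY


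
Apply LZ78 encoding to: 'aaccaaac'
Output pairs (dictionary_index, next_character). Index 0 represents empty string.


LZ78 encoding steps:
Dictionary: {0: ''}
Step 1: w='' (idx 0), next='a' -> output (0, 'a'), add 'a' as idx 1
Step 2: w='a' (idx 1), next='c' -> output (1, 'c'), add 'ac' as idx 2
Step 3: w='' (idx 0), next='c' -> output (0, 'c'), add 'c' as idx 3
Step 4: w='a' (idx 1), next='a' -> output (1, 'a'), add 'aa' as idx 4
Step 5: w='ac' (idx 2), end of input -> output (2, '')


Encoded: [(0, 'a'), (1, 'c'), (0, 'c'), (1, 'a'), (2, '')]


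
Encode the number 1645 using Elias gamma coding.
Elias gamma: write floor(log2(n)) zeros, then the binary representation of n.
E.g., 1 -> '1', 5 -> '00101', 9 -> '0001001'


num_bits = floor(log2(1645)) + 1 = 11
leading_zeros = num_bits - 1 = 10
binary(1645) = 11001101101

Elias gamma(1645) = '0000000000' + '11001101101' = 000000000011001101101 (21 bits)


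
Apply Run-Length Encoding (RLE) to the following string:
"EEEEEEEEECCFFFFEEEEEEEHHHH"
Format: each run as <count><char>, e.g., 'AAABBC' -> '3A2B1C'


Scanning runs left to right:
  i=0: run of 'E' x 9 -> '9E'
  i=9: run of 'C' x 2 -> '2C'
  i=11: run of 'F' x 4 -> '4F'
  i=15: run of 'E' x 7 -> '7E'
  i=22: run of 'H' x 4 -> '4H'

RLE = 9E2C4F7E4H


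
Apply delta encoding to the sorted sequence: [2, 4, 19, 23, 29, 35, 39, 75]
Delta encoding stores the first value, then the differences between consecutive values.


First value: 2
Deltas:
  4 - 2 = 2
  19 - 4 = 15
  23 - 19 = 4
  29 - 23 = 6
  35 - 29 = 6
  39 - 35 = 4
  75 - 39 = 36


Delta encoded: [2, 2, 15, 4, 6, 6, 4, 36]


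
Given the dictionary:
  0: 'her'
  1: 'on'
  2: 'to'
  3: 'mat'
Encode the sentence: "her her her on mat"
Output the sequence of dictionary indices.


Look up each word in the dictionary:
  'her' -> 0
  'her' -> 0
  'her' -> 0
  'on' -> 1
  'mat' -> 3

Encoded: [0, 0, 0, 1, 3]


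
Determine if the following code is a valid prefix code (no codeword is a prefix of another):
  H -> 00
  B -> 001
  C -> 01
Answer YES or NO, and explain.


Checking each pair (does one codeword prefix another?):
  H='00' vs B='001': prefix -- VIOLATION

NO -- this is NOT a valid prefix code. H (00) is a prefix of B (001).


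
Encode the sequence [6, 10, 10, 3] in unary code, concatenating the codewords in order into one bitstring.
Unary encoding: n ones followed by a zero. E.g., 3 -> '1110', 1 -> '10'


Encode each number as n ones followed by a terminating 0:
  6 -> 1111110 (7 bits)
  10 -> 11111111110 (11 bits)
  10 -> 11111111110 (11 bits)
  3 -> 1110 (4 bits)
Total length = 7 + 11 + 11 + 4 = 33 bits.

Unary([6, 10, 10, 3]) = 111111011111111110111111111101110 (33 bits)


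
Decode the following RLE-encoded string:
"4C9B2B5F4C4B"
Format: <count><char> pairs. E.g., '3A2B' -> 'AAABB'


Expanding each <count><char> pair:
  4C -> 'CCCC'
  9B -> 'BBBBBBBBB'
  2B -> 'BB'
  5F -> 'FFFFF'
  4C -> 'CCCC'
  4B -> 'BBBB'

Decoded = CCCCBBBBBBBBBBBFFFFFCCCCBBBB


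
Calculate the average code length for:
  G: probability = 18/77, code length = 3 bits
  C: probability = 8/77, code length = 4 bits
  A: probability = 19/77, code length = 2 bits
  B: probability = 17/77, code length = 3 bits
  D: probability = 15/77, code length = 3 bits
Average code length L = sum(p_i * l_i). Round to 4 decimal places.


Weighted contributions p_i * l_i:
  G: (18/77) * 3 = 54/77
  C: (8/77) * 4 = 32/77
  A: (19/77) * 2 = 38/77
  B: (17/77) * 3 = 51/77
  D: (15/77) * 3 = 45/77
Sum = (54 + 32 + 38 + 51 + 45)/77 = 220/77

L = 220/77 = 2.8571 bits/symbol


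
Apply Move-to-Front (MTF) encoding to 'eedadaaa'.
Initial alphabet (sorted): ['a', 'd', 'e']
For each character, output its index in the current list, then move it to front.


MTF encoding:
'e': index 2 in ['a', 'd', 'e'] -> ['e', 'a', 'd']
'e': index 0 in ['e', 'a', 'd'] -> ['e', 'a', 'd']
'd': index 2 in ['e', 'a', 'd'] -> ['d', 'e', 'a']
'a': index 2 in ['d', 'e', 'a'] -> ['a', 'd', 'e']
'd': index 1 in ['a', 'd', 'e'] -> ['d', 'a', 'e']
'a': index 1 in ['d', 'a', 'e'] -> ['a', 'd', 'e']
'a': index 0 in ['a', 'd', 'e'] -> ['a', 'd', 'e']
'a': index 0 in ['a', 'd', 'e'] -> ['a', 'd', 'e']


Output: [2, 0, 2, 2, 1, 1, 0, 0]


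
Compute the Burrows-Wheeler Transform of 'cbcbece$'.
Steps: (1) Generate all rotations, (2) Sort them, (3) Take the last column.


Rotations (sorted):
  0: $cbcbece -> last char: e
  1: bcbece$c -> last char: c
  2: bece$cbc -> last char: c
  3: cbcbece$ -> last char: $
  4: cbece$cb -> last char: b
  5: ce$cbcbe -> last char: e
  6: e$cbcbec -> last char: c
  7: ece$cbcb -> last char: b


BWT = ecc$becb


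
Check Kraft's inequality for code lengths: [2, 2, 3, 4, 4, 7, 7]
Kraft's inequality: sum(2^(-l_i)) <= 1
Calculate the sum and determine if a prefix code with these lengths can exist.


Sum = 2^(-2) + 2^(-2) + 2^(-3) + 2^(-4) + 2^(-4) + 2^(-7) + 2^(-7)
    = 0.25 + 0.25 + 0.125 + 0.0625 + 0.0625 + 0.0078125 + 0.0078125
    = 98/128 = 0.765625
Since 0.765625 <= 1, Kraft's inequality IS satisfied.
A prefix code with these lengths CAN exist.

Kraft sum = 0.765625. Satisfied.


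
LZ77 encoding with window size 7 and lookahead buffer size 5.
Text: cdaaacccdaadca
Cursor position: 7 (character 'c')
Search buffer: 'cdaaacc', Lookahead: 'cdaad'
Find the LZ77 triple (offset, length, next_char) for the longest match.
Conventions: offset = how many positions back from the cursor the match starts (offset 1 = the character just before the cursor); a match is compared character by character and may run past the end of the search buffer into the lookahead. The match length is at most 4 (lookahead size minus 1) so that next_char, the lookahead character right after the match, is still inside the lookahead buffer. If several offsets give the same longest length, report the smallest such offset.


Try each offset into the search buffer:
  offset=1 (pos 6, char 'c'): match length 1
  offset=2 (pos 5, char 'c'): match length 1
  offset=3 (pos 4, char 'a'): match length 0
  offset=4 (pos 3, char 'a'): match length 0
  offset=5 (pos 2, char 'a'): match length 0
  offset=6 (pos 1, char 'd'): match length 0
  offset=7 (pos 0, char 'c'): match length 4
Longest match has length 4 at offset 7.
next_char = character at position 7 + 4 = 11 -> 'd'

Best match: offset=7, length=4 (matching 'cdaa' starting at position 0)
LZ77 triple: (7, 4, 'd')


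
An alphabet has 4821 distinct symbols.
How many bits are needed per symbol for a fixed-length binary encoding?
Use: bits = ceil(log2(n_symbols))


log2(4821) = 12.2351
Bracket: 2^12 = 4096 < 4821 <= 2^13 = 8192
So ceil(log2(4821)) = 13

bits = ceil(log2(4821)) = ceil(12.2351) = 13 bits


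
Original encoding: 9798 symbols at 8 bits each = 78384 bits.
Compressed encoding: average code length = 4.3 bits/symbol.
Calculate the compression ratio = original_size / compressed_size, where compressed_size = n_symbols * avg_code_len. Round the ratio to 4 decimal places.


original_size = n_symbols * orig_bits = 9798 * 8 = 78384 bits
compressed_size = n_symbols * avg_code_len = 9798 * 4.3 = 42131.4 bits
ratio = original_size / compressed_size = 78384 / 42131.4 = 1.8605

Compression ratio = 1.8605


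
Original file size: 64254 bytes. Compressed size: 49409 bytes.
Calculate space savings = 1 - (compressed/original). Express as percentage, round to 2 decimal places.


ratio = compressed/original = 49409/64254 = 0.768964
savings = 1 - ratio = 1 - 0.768964 = 0.231036
as a percentage: 0.231036 * 100 = 23.1%

Space savings = 1 - 49409/64254 = 23.1%


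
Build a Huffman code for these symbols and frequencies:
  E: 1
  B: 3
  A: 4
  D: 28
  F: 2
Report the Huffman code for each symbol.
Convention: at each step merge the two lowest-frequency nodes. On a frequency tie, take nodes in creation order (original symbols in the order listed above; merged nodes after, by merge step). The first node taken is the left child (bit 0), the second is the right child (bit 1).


Huffman tree construction:
Step 1: Merge E(1) + F(2) = 3
Step 2: Merge B(3) + (E+F)(3) = 6
Step 3: Merge A(4) + (B+(E+F))(6) = 10
Step 4: Merge (A+(B+(E+F)))(10) + D(28) = 38
Read each symbol's code off the tree from the root (left child = 0, right child = 1).

Codes:
  E: 0110 (length 4)
  B: 010 (length 3)
  A: 00 (length 2)
  D: 1 (length 1)
  F: 0111 (length 4)
Average code length: 57/38 = 1.5000 bits/symbol


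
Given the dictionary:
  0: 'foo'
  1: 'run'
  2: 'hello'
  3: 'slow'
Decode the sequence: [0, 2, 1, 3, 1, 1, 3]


Look up each index in the dictionary:
  0 -> 'foo'
  2 -> 'hello'
  1 -> 'run'
  3 -> 'slow'
  1 -> 'run'
  1 -> 'run'
  3 -> 'slow'

Decoded: "foo hello run slow run run slow"


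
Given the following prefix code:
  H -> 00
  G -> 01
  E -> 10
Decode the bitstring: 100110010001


Decoding step by step:
Bits 10 -> E
Bits 01 -> G
Bits 10 -> E
Bits 01 -> G
Bits 00 -> H
Bits 01 -> G


Decoded message: EGEGHG


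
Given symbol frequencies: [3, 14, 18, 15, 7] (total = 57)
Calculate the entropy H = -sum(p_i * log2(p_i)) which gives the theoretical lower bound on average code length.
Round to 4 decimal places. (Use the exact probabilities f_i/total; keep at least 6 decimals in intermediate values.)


Per-symbol terms -p_i * log2(p_i) with p_i = f_i/57:
  p = 3/57 = 0.052632: log2(p) = -4.247928, -p*log2(p) = 0.223575
  p = 14/57 = 0.245614: log2(p) = -2.025535, -p*log2(p) = 0.497500
  p = 18/57 = 0.315789: log2(p) = -1.662965, -p*log2(p) = 0.525147
  p = 15/57 = 0.263158: log2(p) = -1.925999, -p*log2(p) = 0.506842
  p = 7/57 = 0.122807: log2(p) = -3.025535, -p*log2(p) = 0.371557
H = 0.223575 + 0.497500 + 0.525147 + 0.506842 + 0.371557 = 2.124621

H = 2.1246 bits/symbol


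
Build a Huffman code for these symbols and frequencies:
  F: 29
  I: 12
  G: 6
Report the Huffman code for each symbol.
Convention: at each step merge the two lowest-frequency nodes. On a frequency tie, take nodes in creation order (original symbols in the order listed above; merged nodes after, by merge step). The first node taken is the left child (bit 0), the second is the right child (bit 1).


Huffman tree construction:
Step 1: Merge G(6) + I(12) = 18
Step 2: Merge (G+I)(18) + F(29) = 47
Read each symbol's code off the tree from the root (left child = 0, right child = 1).

Codes:
  F: 1 (length 1)
  I: 01 (length 2)
  G: 00 (length 2)
Average code length: 65/47 = 1.3830 bits/symbol


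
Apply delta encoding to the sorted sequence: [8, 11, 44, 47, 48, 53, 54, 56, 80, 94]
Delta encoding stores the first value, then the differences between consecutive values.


First value: 8
Deltas:
  11 - 8 = 3
  44 - 11 = 33
  47 - 44 = 3
  48 - 47 = 1
  53 - 48 = 5
  54 - 53 = 1
  56 - 54 = 2
  80 - 56 = 24
  94 - 80 = 14


Delta encoded: [8, 3, 33, 3, 1, 5, 1, 2, 24, 14]
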